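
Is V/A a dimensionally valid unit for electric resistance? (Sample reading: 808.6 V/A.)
Yes

electric resistance has SI base units: kg * m^2 / (A^2 * s^3)
V/A reduces to the same SI base units, so it is a valid unit for electric resistance.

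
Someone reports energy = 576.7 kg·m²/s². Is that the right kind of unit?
Yes

energy has SI base units: kg * m^2 / s^2
kg·m²/s² reduces to the same SI base units, so it is a valid unit for energy.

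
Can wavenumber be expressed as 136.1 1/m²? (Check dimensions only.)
No

wavenumber has SI base units: 1 / m
1/m² does NOT reduce to 1 / m; a valid unit for wavenumber would be e.g. 1/m.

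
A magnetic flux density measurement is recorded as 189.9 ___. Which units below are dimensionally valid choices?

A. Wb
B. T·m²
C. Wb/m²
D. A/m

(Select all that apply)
C

magnetic flux density has SI base units: kg / (A * s^2)

Checking each option against kg / (A * s^2):
  A. Wb: ✗ does not match
  B. T·m²: ✗ does not match
  C. Wb/m²: ✓ matches
  D. A/m: ✗ does not match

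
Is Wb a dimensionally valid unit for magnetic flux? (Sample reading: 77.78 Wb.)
Yes

magnetic flux has SI base units: kg * m^2 / (A * s^2)
Wb reduces to the same SI base units, so it is a valid unit for magnetic flux.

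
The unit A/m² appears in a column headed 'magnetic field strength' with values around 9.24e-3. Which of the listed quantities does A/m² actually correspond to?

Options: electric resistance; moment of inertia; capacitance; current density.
current density

magnetic field strength should have units dimensionally equivalent to A / m (e.g. A/m).
The given unit 'A/m²' reduces to A / m^2. Of the listed options, that is the dimensionality of current density.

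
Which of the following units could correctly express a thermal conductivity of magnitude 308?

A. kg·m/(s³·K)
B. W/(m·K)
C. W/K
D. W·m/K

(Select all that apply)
A, B

thermal conductivity has SI base units: kg * m / (s^3 * K)

Checking each option against kg * m / (s^3 * K):
  A. kg·m/(s³·K): ✓ matches
  B. W/(m·K): ✓ matches
  C. W/K: ✗ does not match
  D. W·m/K: ✗ does not match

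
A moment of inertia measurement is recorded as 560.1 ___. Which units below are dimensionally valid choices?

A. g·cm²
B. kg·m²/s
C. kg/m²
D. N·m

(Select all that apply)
A

moment of inertia has SI base units: kg * m^2

Checking each option against kg * m^2:
  A. g·cm²: ✓ matches
  B. kg·m²/s: ✗ does not match
  C. kg/m²: ✗ does not match
  D. N·m: ✗ does not match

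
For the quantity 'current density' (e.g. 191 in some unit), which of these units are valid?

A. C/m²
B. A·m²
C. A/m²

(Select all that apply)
C

current density has SI base units: A / m^2

Checking each option against A / m^2:
  A. C/m²: ✗ does not match
  B. A·m²: ✗ does not match
  C. A/m²: ✓ matches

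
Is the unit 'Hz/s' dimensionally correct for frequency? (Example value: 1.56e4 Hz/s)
No

frequency has SI base units: 1 / s
Hz/s does NOT reduce to 1 / s; a valid unit for frequency would be e.g. Hz.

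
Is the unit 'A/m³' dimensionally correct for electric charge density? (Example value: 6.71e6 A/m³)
No

electric charge density has SI base units: A * s / m^3
A/m³ does NOT reduce to A * s / m^3; a valid unit for electric charge density would be e.g. C/m³.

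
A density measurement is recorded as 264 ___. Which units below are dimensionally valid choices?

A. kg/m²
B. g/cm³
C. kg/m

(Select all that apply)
B

density has SI base units: kg / m^3

Checking each option against kg / m^3:
  A. kg/m²: ✗ does not match
  B. g/cm³: ✓ matches
  C. kg/m: ✗ does not match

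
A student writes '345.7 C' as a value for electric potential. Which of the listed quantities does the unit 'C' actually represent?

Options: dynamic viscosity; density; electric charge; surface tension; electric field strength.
electric charge

electric potential should have units dimensionally equivalent to kg * m^2 / (A * s^3) (e.g. V).
The given unit 'C' reduces to A * s. Of the listed options, that is the dimensionality of electric charge.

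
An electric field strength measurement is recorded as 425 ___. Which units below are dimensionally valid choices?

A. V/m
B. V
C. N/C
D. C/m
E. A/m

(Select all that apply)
A, C

electric field strength has SI base units: kg * m / (A * s^3)

Checking each option against kg * m / (A * s^3):
  A. V/m: ✓ matches
  B. V: ✗ does not match
  C. N/C: ✓ matches
  D. C/m: ✗ does not match
  E. A/m: ✗ does not match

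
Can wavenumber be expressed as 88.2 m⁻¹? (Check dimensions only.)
Yes

wavenumber has SI base units: 1 / m
m⁻¹ reduces to the same SI base units, so it is a valid unit for wavenumber.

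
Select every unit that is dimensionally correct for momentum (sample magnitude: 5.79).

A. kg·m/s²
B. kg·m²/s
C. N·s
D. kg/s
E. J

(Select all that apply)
C

momentum has SI base units: kg * m / s

Checking each option against kg * m / s:
  A. kg·m/s²: ✗ does not match
  B. kg·m²/s: ✗ does not match
  C. N·s: ✓ matches
  D. kg/s: ✗ does not match
  E. J: ✗ does not match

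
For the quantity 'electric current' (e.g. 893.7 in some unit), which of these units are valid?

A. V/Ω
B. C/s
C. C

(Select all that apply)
A, B

electric current has SI base units: A

Checking each option against A:
  A. V/Ω: ✓ matches
  B. C/s: ✓ matches
  C. C: ✗ does not match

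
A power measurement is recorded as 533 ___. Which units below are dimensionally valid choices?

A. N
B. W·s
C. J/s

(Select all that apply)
C

power has SI base units: kg * m^2 / s^3

Checking each option against kg * m^2 / s^3:
  A. N: ✗ does not match
  B. W·s: ✗ does not match
  C. J/s: ✓ matches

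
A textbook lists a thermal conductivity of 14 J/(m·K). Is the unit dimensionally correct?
No

thermal conductivity has SI base units: kg * m / (s^3 * K)
J/(m·K) does NOT reduce to kg * m / (s^3 * K); a valid unit for thermal conductivity would be e.g. W/(m·K).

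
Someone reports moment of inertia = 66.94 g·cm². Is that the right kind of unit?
Yes

moment of inertia has SI base units: kg * m^2
g·cm² reduces to the same SI base units, so it is a valid unit for moment of inertia.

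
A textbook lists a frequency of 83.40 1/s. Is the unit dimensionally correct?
Yes

frequency has SI base units: 1 / s
1/s reduces to the same SI base units, so it is a valid unit for frequency.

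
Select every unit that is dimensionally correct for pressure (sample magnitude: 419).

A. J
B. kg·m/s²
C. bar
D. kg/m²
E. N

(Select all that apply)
C

pressure has SI base units: kg / (m * s^2)

Checking each option against kg / (m * s^2):
  A. J: ✗ does not match
  B. kg·m/s²: ✗ does not match
  C. bar: ✓ matches
  D. kg/m²: ✗ does not match
  E. N: ✗ does not match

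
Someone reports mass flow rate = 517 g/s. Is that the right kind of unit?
Yes

mass flow rate has SI base units: kg / s
g/s reduces to the same SI base units, so it is a valid unit for mass flow rate.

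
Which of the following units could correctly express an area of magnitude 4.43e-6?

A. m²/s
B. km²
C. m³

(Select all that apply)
B

area has SI base units: m^2

Checking each option against m^2:
  A. m²/s: ✗ does not match
  B. km²: ✓ matches
  C. m³: ✗ does not match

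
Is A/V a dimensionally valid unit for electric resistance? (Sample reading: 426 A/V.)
No

electric resistance has SI base units: kg * m^2 / (A^2 * s^3)
A/V does NOT reduce to kg * m^2 / (A^2 * s^3); a valid unit for electric resistance would be e.g. Ω.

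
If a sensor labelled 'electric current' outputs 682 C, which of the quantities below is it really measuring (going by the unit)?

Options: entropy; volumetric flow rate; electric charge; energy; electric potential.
electric charge

electric current should have units dimensionally equivalent to A (e.g. A).
The given unit 'C' reduces to A * s. Of the listed options, that is the dimensionality of electric charge.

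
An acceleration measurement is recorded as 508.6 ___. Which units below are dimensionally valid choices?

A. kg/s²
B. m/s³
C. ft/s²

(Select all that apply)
C

acceleration has SI base units: m / s^2

Checking each option against m / s^2:
  A. kg/s²: ✗ does not match
  B. m/s³: ✗ does not match
  C. ft/s²: ✓ matches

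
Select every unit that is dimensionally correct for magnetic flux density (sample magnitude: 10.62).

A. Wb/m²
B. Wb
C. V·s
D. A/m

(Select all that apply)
A

magnetic flux density has SI base units: kg / (A * s^2)

Checking each option against kg / (A * s^2):
  A. Wb/m²: ✓ matches
  B. Wb: ✗ does not match
  C. V·s: ✗ does not match
  D. A/m: ✗ does not match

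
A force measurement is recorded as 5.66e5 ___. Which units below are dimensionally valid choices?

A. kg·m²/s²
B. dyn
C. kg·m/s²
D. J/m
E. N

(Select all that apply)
B, C, D, E

force has SI base units: kg * m / s^2

Checking each option against kg * m / s^2:
  A. kg·m²/s²: ✗ does not match
  B. dyn: ✓ matches
  C. kg·m/s²: ✓ matches
  D. J/m: ✓ matches
  E. N: ✓ matches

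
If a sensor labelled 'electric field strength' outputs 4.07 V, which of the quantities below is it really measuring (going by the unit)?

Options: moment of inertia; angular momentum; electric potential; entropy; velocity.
electric potential

electric field strength should have units dimensionally equivalent to kg * m / (A * s^3) (e.g. V/m).
The given unit 'V' reduces to kg * m^2 / (A * s^3). Of the listed options, that is the dimensionality of electric potential.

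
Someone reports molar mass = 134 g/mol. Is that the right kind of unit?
Yes

molar mass has SI base units: kg / mol
g/mol reduces to the same SI base units, so it is a valid unit for molar mass.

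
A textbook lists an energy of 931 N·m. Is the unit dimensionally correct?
Yes

energy has SI base units: kg * m^2 / s^2
N·m reduces to the same SI base units, so it is a valid unit for energy.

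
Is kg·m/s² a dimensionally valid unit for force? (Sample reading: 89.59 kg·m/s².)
Yes

force has SI base units: kg * m / s^2
kg·m/s² reduces to the same SI base units, so it is a valid unit for force.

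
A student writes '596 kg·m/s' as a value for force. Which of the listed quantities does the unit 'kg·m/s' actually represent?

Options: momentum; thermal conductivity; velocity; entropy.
momentum

force should have units dimensionally equivalent to kg * m / s^2 (e.g. N).
The given unit 'kg·m/s' reduces to kg * m / s. Of the listed options, that is the dimensionality of momentum.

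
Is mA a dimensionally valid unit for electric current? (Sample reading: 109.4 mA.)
Yes

electric current has SI base units: A
mA reduces to the same SI base units, so it is a valid unit for electric current.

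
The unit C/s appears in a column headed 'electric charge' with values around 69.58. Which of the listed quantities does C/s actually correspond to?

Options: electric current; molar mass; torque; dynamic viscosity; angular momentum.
electric current

electric charge should have units dimensionally equivalent to A * s (e.g. C).
The given unit 'C/s' reduces to A. Of the listed options, that is the dimensionality of electric current.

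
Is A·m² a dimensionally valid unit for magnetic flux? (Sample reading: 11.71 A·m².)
No

magnetic flux has SI base units: kg * m^2 / (A * s^2)
A·m² does NOT reduce to kg * m^2 / (A * s^2); a valid unit for magnetic flux would be e.g. Wb.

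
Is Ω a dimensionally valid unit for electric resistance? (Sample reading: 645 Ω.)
Yes

electric resistance has SI base units: kg * m^2 / (A^2 * s^3)
Ω reduces to the same SI base units, so it is a valid unit for electric resistance.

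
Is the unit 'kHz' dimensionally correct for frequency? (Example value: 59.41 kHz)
Yes

frequency has SI base units: 1 / s
kHz reduces to the same SI base units, so it is a valid unit for frequency.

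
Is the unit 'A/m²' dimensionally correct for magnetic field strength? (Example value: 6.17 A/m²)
No

magnetic field strength has SI base units: A / m
A/m² does NOT reduce to A / m; a valid unit for magnetic field strength would be e.g. A/m.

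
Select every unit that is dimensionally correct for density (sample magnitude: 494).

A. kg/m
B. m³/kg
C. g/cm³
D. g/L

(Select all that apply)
C, D

density has SI base units: kg / m^3

Checking each option against kg / m^3:
  A. kg/m: ✗ does not match
  B. m³/kg: ✗ does not match
  C. g/cm³: ✓ matches
  D. g/L: ✓ matches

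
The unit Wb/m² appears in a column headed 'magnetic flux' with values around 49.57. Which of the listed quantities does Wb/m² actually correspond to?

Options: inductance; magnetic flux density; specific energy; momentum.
magnetic flux density

magnetic flux should have units dimensionally equivalent to kg * m^2 / (A * s^2) (e.g. Wb).
The given unit 'Wb/m²' reduces to kg / (A * s^2). Of the listed options, that is the dimensionality of magnetic flux density.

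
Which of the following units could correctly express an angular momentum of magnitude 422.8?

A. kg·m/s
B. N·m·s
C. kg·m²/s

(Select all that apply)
B, C

angular momentum has SI base units: kg * m^2 / s

Checking each option against kg * m^2 / s:
  A. kg·m/s: ✗ does not match
  B. N·m·s: ✓ matches
  C. kg·m²/s: ✓ matches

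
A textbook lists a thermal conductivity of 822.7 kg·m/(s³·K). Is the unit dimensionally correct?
Yes

thermal conductivity has SI base units: kg * m / (s^3 * K)
kg·m/(s³·K) reduces to the same SI base units, so it is a valid unit for thermal conductivity.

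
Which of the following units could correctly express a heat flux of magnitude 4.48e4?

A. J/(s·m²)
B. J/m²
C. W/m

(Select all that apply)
A

heat flux has SI base units: kg / s^3

Checking each option against kg / s^3:
  A. J/(s·m²): ✓ matches
  B. J/m²: ✗ does not match
  C. W/m: ✗ does not match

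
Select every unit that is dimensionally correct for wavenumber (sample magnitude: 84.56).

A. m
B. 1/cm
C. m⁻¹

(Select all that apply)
B, C

wavenumber has SI base units: 1 / m

Checking each option against 1 / m:
  A. m: ✗ does not match
  B. 1/cm: ✓ matches
  C. m⁻¹: ✓ matches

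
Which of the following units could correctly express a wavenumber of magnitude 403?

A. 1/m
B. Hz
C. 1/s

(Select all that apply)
A

wavenumber has SI base units: 1 / m

Checking each option against 1 / m:
  A. 1/m: ✓ matches
  B. Hz: ✗ does not match
  C. 1/s: ✗ does not match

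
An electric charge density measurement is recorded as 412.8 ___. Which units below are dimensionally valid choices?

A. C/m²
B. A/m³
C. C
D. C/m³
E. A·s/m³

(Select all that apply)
D, E

electric charge density has SI base units: A * s / m^3

Checking each option against A * s / m^3:
  A. C/m²: ✗ does not match
  B. A/m³: ✗ does not match
  C. C: ✗ does not match
  D. C/m³: ✓ matches
  E. A·s/m³: ✓ matches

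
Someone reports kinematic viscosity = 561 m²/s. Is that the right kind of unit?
Yes

kinematic viscosity has SI base units: m^2 / s
m²/s reduces to the same SI base units, so it is a valid unit for kinematic viscosity.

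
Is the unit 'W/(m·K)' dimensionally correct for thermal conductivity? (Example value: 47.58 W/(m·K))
Yes

thermal conductivity has SI base units: kg * m / (s^3 * K)
W/(m·K) reduces to the same SI base units, so it is a valid unit for thermal conductivity.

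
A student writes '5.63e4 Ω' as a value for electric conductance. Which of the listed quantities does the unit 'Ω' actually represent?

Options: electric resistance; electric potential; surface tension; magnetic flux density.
electric resistance

electric conductance should have units dimensionally equivalent to A^2 * s^3 / (kg * m^2) (e.g. S).
The given unit 'Ω' reduces to kg * m^2 / (A^2 * s^3). Of the listed options, that is the dimensionality of electric resistance.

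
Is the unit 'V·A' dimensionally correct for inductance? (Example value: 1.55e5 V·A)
No

inductance has SI base units: kg * m^2 / (A^2 * s^2)
V·A does NOT reduce to kg * m^2 / (A^2 * s^2); a valid unit for inductance would be e.g. H.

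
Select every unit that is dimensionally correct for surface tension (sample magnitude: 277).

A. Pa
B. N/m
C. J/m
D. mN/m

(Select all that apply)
B, D

surface tension has SI base units: kg / s^2

Checking each option against kg / s^2:
  A. Pa: ✗ does not match
  B. N/m: ✓ matches
  C. J/m: ✗ does not match
  D. mN/m: ✓ matches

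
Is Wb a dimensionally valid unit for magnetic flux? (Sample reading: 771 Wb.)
Yes

magnetic flux has SI base units: kg * m^2 / (A * s^2)
Wb reduces to the same SI base units, so it is a valid unit for magnetic flux.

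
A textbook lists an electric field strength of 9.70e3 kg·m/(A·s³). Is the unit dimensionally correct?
Yes

electric field strength has SI base units: kg * m / (A * s^3)
kg·m/(A·s³) reduces to the same SI base units, so it is a valid unit for electric field strength.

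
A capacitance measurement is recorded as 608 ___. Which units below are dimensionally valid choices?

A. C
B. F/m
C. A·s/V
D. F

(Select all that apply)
C, D

capacitance has SI base units: A^2 * s^4 / (kg * m^2)

Checking each option against A^2 * s^4 / (kg * m^2):
  A. C: ✗ does not match
  B. F/m: ✗ does not match
  C. A·s/V: ✓ matches
  D. F: ✓ matches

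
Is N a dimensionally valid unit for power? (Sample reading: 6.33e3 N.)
No

power has SI base units: kg * m^2 / s^3
N does NOT reduce to kg * m^2 / s^3; a valid unit for power would be e.g. W.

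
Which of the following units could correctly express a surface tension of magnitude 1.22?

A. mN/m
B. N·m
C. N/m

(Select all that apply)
A, C

surface tension has SI base units: kg / s^2

Checking each option against kg / s^2:
  A. mN/m: ✓ matches
  B. N·m: ✗ does not match
  C. N/m: ✓ matches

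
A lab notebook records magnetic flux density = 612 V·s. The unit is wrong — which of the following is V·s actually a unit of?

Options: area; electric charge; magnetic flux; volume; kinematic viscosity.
magnetic flux

magnetic flux density should have units dimensionally equivalent to kg / (A * s^2) (e.g. T).
The given unit 'V·s' reduces to kg * m^2 / (A * s^2). Of the listed options, that is the dimensionality of magnetic flux.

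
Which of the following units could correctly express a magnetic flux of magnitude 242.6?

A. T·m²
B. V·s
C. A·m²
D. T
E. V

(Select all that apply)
A, B

magnetic flux has SI base units: kg * m^2 / (A * s^2)

Checking each option against kg * m^2 / (A * s^2):
  A. T·m²: ✓ matches
  B. V·s: ✓ matches
  C. A·m²: ✗ does not match
  D. T: ✗ does not match
  E. V: ✗ does not match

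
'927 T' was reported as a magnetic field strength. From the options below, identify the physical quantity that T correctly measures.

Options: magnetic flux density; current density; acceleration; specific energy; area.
magnetic flux density

magnetic field strength should have units dimensionally equivalent to A / m (e.g. A/m).
The given unit 'T' reduces to kg / (A * s^2). Of the listed options, that is the dimensionality of magnetic flux density.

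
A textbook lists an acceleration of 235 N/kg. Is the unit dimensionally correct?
Yes

acceleration has SI base units: m / s^2
N/kg reduces to the same SI base units, so it is a valid unit for acceleration.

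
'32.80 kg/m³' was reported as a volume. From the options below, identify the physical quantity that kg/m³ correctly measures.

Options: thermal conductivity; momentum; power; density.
density

volume should have units dimensionally equivalent to m^3 (e.g. m³).
The given unit 'kg/m³' reduces to kg / m^3. Of the listed options, that is the dimensionality of density.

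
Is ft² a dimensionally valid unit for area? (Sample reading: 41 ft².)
Yes

area has SI base units: m^2
ft² reduces to the same SI base units, so it is a valid unit for area.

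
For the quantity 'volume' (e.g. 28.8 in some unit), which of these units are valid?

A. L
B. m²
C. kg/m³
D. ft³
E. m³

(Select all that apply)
A, D, E

volume has SI base units: m^3

Checking each option against m^3:
  A. L: ✓ matches
  B. m²: ✗ does not match
  C. kg/m³: ✗ does not match
  D. ft³: ✓ matches
  E. m³: ✓ matches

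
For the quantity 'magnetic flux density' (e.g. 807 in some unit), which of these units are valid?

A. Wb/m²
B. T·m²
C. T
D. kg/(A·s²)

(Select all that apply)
A, C, D

magnetic flux density has SI base units: kg / (A * s^2)

Checking each option against kg / (A * s^2):
  A. Wb/m²: ✓ matches
  B. T·m²: ✗ does not match
  C. T: ✓ matches
  D. kg/(A·s²): ✓ matches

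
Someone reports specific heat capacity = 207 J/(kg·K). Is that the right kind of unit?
Yes

specific heat capacity has SI base units: m^2 / (s^2 * K)
J/(kg·K) reduces to the same SI base units, so it is a valid unit for specific heat capacity.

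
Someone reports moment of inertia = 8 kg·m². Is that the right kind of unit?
Yes

moment of inertia has SI base units: kg * m^2
kg·m² reduces to the same SI base units, so it is a valid unit for moment of inertia.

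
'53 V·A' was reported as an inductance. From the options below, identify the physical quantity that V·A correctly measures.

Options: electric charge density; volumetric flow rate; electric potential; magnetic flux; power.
power

inductance should have units dimensionally equivalent to kg * m^2 / (A^2 * s^2) (e.g. H).
The given unit 'V·A' reduces to kg * m^2 / s^3. Of the listed options, that is the dimensionality of power.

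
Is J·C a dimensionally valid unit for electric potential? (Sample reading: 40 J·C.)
No

electric potential has SI base units: kg * m^2 / (A * s^3)
J·C does NOT reduce to kg * m^2 / (A * s^3); a valid unit for electric potential would be e.g. V.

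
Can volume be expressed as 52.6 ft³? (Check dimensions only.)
Yes

volume has SI base units: m^3
ft³ reduces to the same SI base units, so it is a valid unit for volume.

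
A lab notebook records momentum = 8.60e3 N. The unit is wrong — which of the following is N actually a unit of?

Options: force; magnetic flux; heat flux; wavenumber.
force

momentum should have units dimensionally equivalent to kg * m / s (e.g. kg·m/s).
The given unit 'N' reduces to kg * m / s^2. Of the listed options, that is the dimensionality of force.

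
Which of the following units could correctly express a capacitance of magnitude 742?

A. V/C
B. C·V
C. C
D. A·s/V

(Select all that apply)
D

capacitance has SI base units: A^2 * s^4 / (kg * m^2)

Checking each option against A^2 * s^4 / (kg * m^2):
  A. V/C: ✗ does not match
  B. C·V: ✗ does not match
  C. C: ✗ does not match
  D. A·s/V: ✓ matches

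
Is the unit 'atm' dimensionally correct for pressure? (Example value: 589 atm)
Yes

pressure has SI base units: kg / (m * s^2)
atm reduces to the same SI base units, so it is a valid unit for pressure.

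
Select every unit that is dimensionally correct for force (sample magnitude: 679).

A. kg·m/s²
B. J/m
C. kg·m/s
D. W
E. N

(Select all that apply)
A, B, E

force has SI base units: kg * m / s^2

Checking each option against kg * m / s^2:
  A. kg·m/s²: ✓ matches
  B. J/m: ✓ matches
  C. kg·m/s: ✗ does not match
  D. W: ✗ does not match
  E. N: ✓ matches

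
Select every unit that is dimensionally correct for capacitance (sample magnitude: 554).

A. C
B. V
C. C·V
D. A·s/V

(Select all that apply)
D

capacitance has SI base units: A^2 * s^4 / (kg * m^2)

Checking each option against A^2 * s^4 / (kg * m^2):
  A. C: ✗ does not match
  B. V: ✗ does not match
  C. C·V: ✗ does not match
  D. A·s/V: ✓ matches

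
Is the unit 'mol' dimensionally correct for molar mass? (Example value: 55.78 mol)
No

molar mass has SI base units: kg / mol
mol does NOT reduce to kg / mol; a valid unit for molar mass would be e.g. kg/mol.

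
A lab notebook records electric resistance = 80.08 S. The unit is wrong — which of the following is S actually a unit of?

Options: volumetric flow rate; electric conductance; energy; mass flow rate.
electric conductance

electric resistance should have units dimensionally equivalent to kg * m^2 / (A^2 * s^3) (e.g. Ω).
The given unit 'S' reduces to A^2 * s^3 / (kg * m^2). Of the listed options, that is the dimensionality of electric conductance.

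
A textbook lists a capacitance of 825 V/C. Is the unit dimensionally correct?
No

capacitance has SI base units: A^2 * s^4 / (kg * m^2)
V/C does NOT reduce to A^2 * s^4 / (kg * m^2); a valid unit for capacitance would be e.g. F.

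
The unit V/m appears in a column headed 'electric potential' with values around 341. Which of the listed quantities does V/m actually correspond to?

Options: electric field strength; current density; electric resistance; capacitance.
electric field strength

electric potential should have units dimensionally equivalent to kg * m^2 / (A * s^3) (e.g. V).
The given unit 'V/m' reduces to kg * m / (A * s^3). Of the listed options, that is the dimensionality of electric field strength.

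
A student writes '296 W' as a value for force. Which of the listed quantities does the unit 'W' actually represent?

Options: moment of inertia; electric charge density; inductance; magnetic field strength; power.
power

force should have units dimensionally equivalent to kg * m / s^2 (e.g. N).
The given unit 'W' reduces to kg * m^2 / s^3. Of the listed options, that is the dimensionality of power.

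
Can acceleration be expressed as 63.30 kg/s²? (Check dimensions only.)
No

acceleration has SI base units: m / s^2
kg/s² does NOT reduce to m / s^2; a valid unit for acceleration would be e.g. m/s².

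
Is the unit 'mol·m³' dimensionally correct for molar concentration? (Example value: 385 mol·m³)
No

molar concentration has SI base units: mol / m^3
mol·m³ does NOT reduce to mol / m^3; a valid unit for molar concentration would be e.g. mol/m³.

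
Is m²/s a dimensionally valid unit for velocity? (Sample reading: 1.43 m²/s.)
No

velocity has SI base units: m / s
m²/s does NOT reduce to m / s; a valid unit for velocity would be e.g. m/s.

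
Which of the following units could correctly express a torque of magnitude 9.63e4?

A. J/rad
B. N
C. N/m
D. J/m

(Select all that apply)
A

torque has SI base units: kg * m^2 / s^2

Checking each option against kg * m^2 / s^2:
  A. J/rad: ✓ matches
  B. N: ✗ does not match
  C. N/m: ✗ does not match
  D. J/m: ✗ does not match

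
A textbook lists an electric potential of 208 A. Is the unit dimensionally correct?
No

electric potential has SI base units: kg * m^2 / (A * s^3)
A does NOT reduce to kg * m^2 / (A * s^3); a valid unit for electric potential would be e.g. V.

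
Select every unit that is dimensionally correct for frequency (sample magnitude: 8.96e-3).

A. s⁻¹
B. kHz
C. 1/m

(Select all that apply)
A, B

frequency has SI base units: 1 / s

Checking each option against 1 / s:
  A. s⁻¹: ✓ matches
  B. kHz: ✓ matches
  C. 1/m: ✗ does not match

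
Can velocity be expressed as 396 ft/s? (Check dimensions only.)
Yes

velocity has SI base units: m / s
ft/s reduces to the same SI base units, so it is a valid unit for velocity.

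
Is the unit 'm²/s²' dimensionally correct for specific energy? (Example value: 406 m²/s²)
Yes

specific energy has SI base units: m^2 / s^2
m²/s² reduces to the same SI base units, so it is a valid unit for specific energy.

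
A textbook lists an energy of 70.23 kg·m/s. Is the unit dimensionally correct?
No

energy has SI base units: kg * m^2 / s^2
kg·m/s does NOT reduce to kg * m^2 / s^2; a valid unit for energy would be e.g. J.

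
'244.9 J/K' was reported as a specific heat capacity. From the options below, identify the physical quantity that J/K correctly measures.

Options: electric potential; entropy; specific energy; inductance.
entropy

specific heat capacity should have units dimensionally equivalent to m^2 / (s^2 * K) (e.g. J/(kg·K)).
The given unit 'J/K' reduces to kg * m^2 / (s^2 * K). Of the listed options, that is the dimensionality of entropy.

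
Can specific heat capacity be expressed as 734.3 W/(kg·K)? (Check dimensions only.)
No

specific heat capacity has SI base units: m^2 / (s^2 * K)
W/(kg·K) does NOT reduce to m^2 / (s^2 * K); a valid unit for specific heat capacity would be e.g. J/(kg·K).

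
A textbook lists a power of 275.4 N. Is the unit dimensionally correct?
No

power has SI base units: kg * m^2 / s^3
N does NOT reduce to kg * m^2 / s^3; a valid unit for power would be e.g. W.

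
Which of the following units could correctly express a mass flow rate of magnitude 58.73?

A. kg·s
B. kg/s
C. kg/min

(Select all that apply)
B, C

mass flow rate has SI base units: kg / s

Checking each option against kg / s:
  A. kg·s: ✗ does not match
  B. kg/s: ✓ matches
  C. kg/min: ✓ matches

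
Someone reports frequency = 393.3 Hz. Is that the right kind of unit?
Yes

frequency has SI base units: 1 / s
Hz reduces to the same SI base units, so it is a valid unit for frequency.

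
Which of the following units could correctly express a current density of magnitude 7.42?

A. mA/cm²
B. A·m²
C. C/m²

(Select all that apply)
A

current density has SI base units: A / m^2

Checking each option against A / m^2:
  A. mA/cm²: ✓ matches
  B. A·m²: ✗ does not match
  C. C/m²: ✗ does not match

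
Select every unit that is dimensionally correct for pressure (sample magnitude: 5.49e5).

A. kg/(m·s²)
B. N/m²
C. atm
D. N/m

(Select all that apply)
A, B, C

pressure has SI base units: kg / (m * s^2)

Checking each option against kg / (m * s^2):
  A. kg/(m·s²): ✓ matches
  B. N/m²: ✓ matches
  C. atm: ✓ matches
  D. N/m: ✗ does not match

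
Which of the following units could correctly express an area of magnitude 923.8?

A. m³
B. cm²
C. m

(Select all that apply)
B

area has SI base units: m^2

Checking each option against m^2:
  A. m³: ✗ does not match
  B. cm²: ✓ matches
  C. m: ✗ does not match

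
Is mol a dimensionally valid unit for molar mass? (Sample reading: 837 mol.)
No

molar mass has SI base units: kg / mol
mol does NOT reduce to kg / mol; a valid unit for molar mass would be e.g. kg/mol.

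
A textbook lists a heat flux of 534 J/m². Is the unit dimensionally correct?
No

heat flux has SI base units: kg / s^3
J/m² does NOT reduce to kg / s^3; a valid unit for heat flux would be e.g. W/m².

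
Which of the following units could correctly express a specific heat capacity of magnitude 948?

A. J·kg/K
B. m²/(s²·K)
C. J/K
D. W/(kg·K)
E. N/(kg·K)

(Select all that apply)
B

specific heat capacity has SI base units: m^2 / (s^2 * K)

Checking each option against m^2 / (s^2 * K):
  A. J·kg/K: ✗ does not match
  B. m²/(s²·K): ✓ matches
  C. J/K: ✗ does not match
  D. W/(kg·K): ✗ does not match
  E. N/(kg·K): ✗ does not match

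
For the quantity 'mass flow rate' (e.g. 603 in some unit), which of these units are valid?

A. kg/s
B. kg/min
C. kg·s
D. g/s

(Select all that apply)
A, B, D

mass flow rate has SI base units: kg / s

Checking each option against kg / s:
  A. kg/s: ✓ matches
  B. kg/min: ✓ matches
  C. kg·s: ✗ does not match
  D. g/s: ✓ matches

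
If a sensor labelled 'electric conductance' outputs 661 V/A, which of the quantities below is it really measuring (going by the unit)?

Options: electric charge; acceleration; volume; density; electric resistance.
electric resistance

electric conductance should have units dimensionally equivalent to A^2 * s^3 / (kg * m^2) (e.g. S).
The given unit 'V/A' reduces to kg * m^2 / (A^2 * s^3). Of the listed options, that is the dimensionality of electric resistance.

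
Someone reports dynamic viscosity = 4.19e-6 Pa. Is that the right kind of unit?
No

dynamic viscosity has SI base units: kg / (m * s)
Pa does NOT reduce to kg / (m * s); a valid unit for dynamic viscosity would be e.g. Pa·s.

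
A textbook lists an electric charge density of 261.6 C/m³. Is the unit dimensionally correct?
Yes

electric charge density has SI base units: A * s / m^3
C/m³ reduces to the same SI base units, so it is a valid unit for electric charge density.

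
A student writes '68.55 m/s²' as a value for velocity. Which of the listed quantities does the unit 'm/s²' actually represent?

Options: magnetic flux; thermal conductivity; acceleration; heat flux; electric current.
acceleration

velocity should have units dimensionally equivalent to m / s (e.g. m/s).
The given unit 'm/s²' reduces to m / s^2. Of the listed options, that is the dimensionality of acceleration.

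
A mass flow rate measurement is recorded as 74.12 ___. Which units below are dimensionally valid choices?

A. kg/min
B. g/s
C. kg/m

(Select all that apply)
A, B

mass flow rate has SI base units: kg / s

Checking each option against kg / s:
  A. kg/min: ✓ matches
  B. g/s: ✓ matches
  C. kg/m: ✗ does not match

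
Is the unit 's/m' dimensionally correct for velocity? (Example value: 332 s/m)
No

velocity has SI base units: m / s
s/m does NOT reduce to m / s; a valid unit for velocity would be e.g. m/s.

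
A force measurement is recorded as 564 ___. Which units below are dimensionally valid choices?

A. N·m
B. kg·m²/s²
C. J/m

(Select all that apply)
C

force has SI base units: kg * m / s^2

Checking each option against kg * m / s^2:
  A. N·m: ✗ does not match
  B. kg·m²/s²: ✗ does not match
  C. J/m: ✓ matches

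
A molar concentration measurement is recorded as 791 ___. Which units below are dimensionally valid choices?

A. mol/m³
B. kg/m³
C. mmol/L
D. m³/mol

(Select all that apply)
A, C

molar concentration has SI base units: mol / m^3

Checking each option against mol / m^3:
  A. mol/m³: ✓ matches
  B. kg/m³: ✗ does not match
  C. mmol/L: ✓ matches
  D. m³/mol: ✗ does not match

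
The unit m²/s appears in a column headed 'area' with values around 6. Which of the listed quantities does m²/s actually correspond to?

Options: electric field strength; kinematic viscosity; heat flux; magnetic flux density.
kinematic viscosity

area should have units dimensionally equivalent to m^2 (e.g. m²).
The given unit 'm²/s' reduces to m^2 / s. Of the listed options, that is the dimensionality of kinematic viscosity.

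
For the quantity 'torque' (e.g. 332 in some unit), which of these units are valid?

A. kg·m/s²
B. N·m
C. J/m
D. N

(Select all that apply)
B

torque has SI base units: kg * m^2 / s^2

Checking each option against kg * m^2 / s^2:
  A. kg·m/s²: ✗ does not match
  B. N·m: ✓ matches
  C. J/m: ✗ does not match
  D. N: ✗ does not match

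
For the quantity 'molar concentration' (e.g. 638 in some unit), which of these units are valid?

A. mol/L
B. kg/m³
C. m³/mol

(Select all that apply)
A

molar concentration has SI base units: mol / m^3

Checking each option against mol / m^3:
  A. mol/L: ✓ matches
  B. kg/m³: ✗ does not match
  C. m³/mol: ✗ does not match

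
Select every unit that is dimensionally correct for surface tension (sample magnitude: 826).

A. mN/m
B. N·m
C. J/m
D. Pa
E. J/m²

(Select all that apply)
A, E

surface tension has SI base units: kg / s^2

Checking each option against kg / s^2:
  A. mN/m: ✓ matches
  B. N·m: ✗ does not match
  C. J/m: ✗ does not match
  D. Pa: ✗ does not match
  E. J/m²: ✓ matches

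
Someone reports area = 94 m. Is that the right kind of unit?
No

area has SI base units: m^2
m does NOT reduce to m^2; a valid unit for area would be e.g. m².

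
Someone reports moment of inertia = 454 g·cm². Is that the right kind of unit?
Yes

moment of inertia has SI base units: kg * m^2
g·cm² reduces to the same SI base units, so it is a valid unit for moment of inertia.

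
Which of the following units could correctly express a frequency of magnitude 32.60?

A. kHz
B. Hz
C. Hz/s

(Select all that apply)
A, B

frequency has SI base units: 1 / s

Checking each option against 1 / s:
  A. kHz: ✓ matches
  B. Hz: ✓ matches
  C. Hz/s: ✗ does not match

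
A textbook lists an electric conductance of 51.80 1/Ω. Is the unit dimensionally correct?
Yes

electric conductance has SI base units: A^2 * s^3 / (kg * m^2)
1/Ω reduces to the same SI base units, so it is a valid unit for electric conductance.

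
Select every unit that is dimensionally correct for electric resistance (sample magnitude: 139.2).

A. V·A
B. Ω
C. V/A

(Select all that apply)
B, C

electric resistance has SI base units: kg * m^2 / (A^2 * s^3)

Checking each option against kg * m^2 / (A^2 * s^3):
  A. V·A: ✗ does not match
  B. Ω: ✓ matches
  C. V/A: ✓ matches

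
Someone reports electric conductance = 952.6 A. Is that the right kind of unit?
No

electric conductance has SI base units: A^2 * s^3 / (kg * m^2)
A does NOT reduce to A^2 * s^3 / (kg * m^2); a valid unit for electric conductance would be e.g. S.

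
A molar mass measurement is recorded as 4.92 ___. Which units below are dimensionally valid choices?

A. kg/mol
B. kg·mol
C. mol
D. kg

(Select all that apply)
A

molar mass has SI base units: kg / mol

Checking each option against kg / mol:
  A. kg/mol: ✓ matches
  B. kg·mol: ✗ does not match
  C. mol: ✗ does not match
  D. kg: ✗ does not match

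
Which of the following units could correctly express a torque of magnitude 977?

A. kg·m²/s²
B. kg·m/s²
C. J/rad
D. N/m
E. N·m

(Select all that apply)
A, C, E

torque has SI base units: kg * m^2 / s^2

Checking each option against kg * m^2 / s^2:
  A. kg·m²/s²: ✓ matches
  B. kg·m/s²: ✗ does not match
  C. J/rad: ✓ matches
  D. N/m: ✗ does not match
  E. N·m: ✓ matches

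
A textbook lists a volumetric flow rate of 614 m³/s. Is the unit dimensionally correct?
Yes

volumetric flow rate has SI base units: m^3 / s
m³/s reduces to the same SI base units, so it is a valid unit for volumetric flow rate.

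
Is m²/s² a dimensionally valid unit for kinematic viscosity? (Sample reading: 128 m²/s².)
No

kinematic viscosity has SI base units: m^2 / s
m²/s² does NOT reduce to m^2 / s; a valid unit for kinematic viscosity would be e.g. m²/s.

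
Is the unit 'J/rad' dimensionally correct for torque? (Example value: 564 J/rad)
Yes

torque has SI base units: kg * m^2 / s^2
J/rad reduces to the same SI base units, so it is a valid unit for torque.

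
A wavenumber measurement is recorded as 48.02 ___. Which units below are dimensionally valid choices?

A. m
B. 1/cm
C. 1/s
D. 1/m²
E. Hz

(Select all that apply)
B

wavenumber has SI base units: 1 / m

Checking each option against 1 / m:
  A. m: ✗ does not match
  B. 1/cm: ✓ matches
  C. 1/s: ✗ does not match
  D. 1/m²: ✗ does not match
  E. Hz: ✗ does not match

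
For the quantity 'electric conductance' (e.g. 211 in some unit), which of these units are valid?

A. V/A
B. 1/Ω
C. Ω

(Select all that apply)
B

electric conductance has SI base units: A^2 * s^3 / (kg * m^2)

Checking each option against A^2 * s^3 / (kg * m^2):
  A. V/A: ✗ does not match
  B. 1/Ω: ✓ matches
  C. Ω: ✗ does not match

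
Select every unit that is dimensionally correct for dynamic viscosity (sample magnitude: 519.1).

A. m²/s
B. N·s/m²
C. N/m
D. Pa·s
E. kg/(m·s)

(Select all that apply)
B, D, E

dynamic viscosity has SI base units: kg / (m * s)

Checking each option against kg / (m * s):
  A. m²/s: ✗ does not match
  B. N·s/m²: ✓ matches
  C. N/m: ✗ does not match
  D. Pa·s: ✓ matches
  E. kg/(m·s): ✓ matches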